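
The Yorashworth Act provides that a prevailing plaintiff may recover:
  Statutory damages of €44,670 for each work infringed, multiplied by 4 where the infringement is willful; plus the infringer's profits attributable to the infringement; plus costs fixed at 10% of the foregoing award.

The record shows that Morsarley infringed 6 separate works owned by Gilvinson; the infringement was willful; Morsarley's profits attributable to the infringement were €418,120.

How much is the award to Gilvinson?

€1,639,220

Statutory damages: 6 × €44,670 = €268,020
Multiplied by 4: 4 × €268,020 = €1,072,080
Combined award: €1,072,080 + €418,120 = €1,490,200
Costs: 10% of €1,490,200 = €149,020
Award plus costs: €1,490,200 + €149,020 = €1,639,220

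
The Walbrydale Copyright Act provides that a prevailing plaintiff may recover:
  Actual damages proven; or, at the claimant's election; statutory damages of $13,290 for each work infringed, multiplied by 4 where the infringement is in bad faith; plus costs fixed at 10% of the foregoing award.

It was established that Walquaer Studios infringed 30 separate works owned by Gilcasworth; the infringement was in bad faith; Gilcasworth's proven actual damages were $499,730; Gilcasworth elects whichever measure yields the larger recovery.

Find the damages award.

$1,754,280

Statutory damages: 30 × $13,290 = $398,700
Multiplied by 4: 4 × $398,700 = $1,594,800
Greater of actual damages ($499,730) or enhanced statutory damages ($1,594,800): $1,594,800
Costs: 10% of $1,594,800 = $159,480
Award plus costs: $1,594,800 + $159,480 = $1,754,280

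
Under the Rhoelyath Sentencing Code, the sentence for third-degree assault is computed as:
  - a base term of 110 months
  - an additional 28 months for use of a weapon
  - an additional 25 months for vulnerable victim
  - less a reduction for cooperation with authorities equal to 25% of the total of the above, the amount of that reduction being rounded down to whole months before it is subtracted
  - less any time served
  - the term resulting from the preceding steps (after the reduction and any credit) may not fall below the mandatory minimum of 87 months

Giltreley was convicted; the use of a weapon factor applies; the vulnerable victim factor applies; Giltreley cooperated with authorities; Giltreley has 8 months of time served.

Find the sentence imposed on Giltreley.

Use of a weapon enhancement: +28 months
Vulnerable victim enhancement: +25 months
Adjusted term: 110 months + 28 months + 25 months = 163 months
Cooperation with authorities reduction: 25% of 163 months = 40 months (rounded down)
After reduction: 163 − 40 = 123 months
Less time served: 123 months − 8 months = 115 months
Minimum 87 months: 115 months meets the minimum, no increase.

115 months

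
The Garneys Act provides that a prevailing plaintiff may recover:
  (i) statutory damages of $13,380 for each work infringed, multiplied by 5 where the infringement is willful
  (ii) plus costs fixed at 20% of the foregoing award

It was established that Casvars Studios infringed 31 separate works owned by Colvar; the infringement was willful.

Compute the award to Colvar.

Statutory damages: 31 × $13,380 = $414,780
Multiplied by 5: 5 × $414,780 = $2,073,900
Costs: 20% of $2,073,900 = $414,780
Award plus costs: $2,073,900 + $414,780 = $2,488,680

Award: $2,488,680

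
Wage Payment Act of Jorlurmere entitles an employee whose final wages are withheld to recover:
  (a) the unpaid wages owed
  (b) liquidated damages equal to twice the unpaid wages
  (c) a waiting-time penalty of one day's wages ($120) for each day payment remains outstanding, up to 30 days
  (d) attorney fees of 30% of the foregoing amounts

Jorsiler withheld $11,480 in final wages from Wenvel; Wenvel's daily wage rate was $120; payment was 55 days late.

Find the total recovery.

$49,452

Doubled: 2 × $11,480 = $22,960
Penalty days: min(55, 30) = 30
Waiting-time penalty: 30 × $120 = $3,600
Subtotal: $11,480 + $22,960 + $3,600 = $38,040
Attorney fees: 30% of $38,040 = $11,412
Total award: $38,040 + $11,412 = $49,452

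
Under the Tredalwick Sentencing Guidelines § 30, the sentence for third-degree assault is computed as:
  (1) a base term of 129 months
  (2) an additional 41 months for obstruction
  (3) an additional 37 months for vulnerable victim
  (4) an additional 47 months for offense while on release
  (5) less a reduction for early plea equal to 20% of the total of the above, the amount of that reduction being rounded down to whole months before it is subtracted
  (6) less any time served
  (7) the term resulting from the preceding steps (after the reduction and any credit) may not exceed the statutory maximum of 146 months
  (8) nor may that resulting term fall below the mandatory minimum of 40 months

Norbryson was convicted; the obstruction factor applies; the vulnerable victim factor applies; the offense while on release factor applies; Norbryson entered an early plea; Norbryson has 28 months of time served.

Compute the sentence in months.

146 months

Obstruction enhancement: +41 months
Vulnerable victim enhancement: +37 months
Offense while on release enhancement: +47 months
Adjusted term: 129 months + 41 months + 37 months + 47 months = 254 months
Early plea reduction: 20% of 254 months = 50 months (rounded down)
After reduction: 254 − 50 = 204 months
Less time served: 204 months − 28 months = 176 months
Cap at 146 months: 176 months exceeds the cap → 146 months
Minimum 40 months: 146 months meets the minimum, no increase.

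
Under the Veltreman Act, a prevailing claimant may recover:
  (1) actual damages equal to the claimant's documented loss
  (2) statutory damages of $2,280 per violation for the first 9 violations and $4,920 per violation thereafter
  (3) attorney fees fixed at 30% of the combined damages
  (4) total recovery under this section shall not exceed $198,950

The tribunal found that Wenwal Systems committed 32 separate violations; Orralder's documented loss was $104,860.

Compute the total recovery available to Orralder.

First 9 violations: 9 × $2,280 = $20,520
Remaining violations: (32 − 9) × $4,920 = $113,160
Statutory damages: $20,520 + $113,160 = $133,680
Combined damages: $104,860 + $133,680 = $238,540
Attorney fees: 30% of $238,540 = $71,562
Total before cap: $238,540 + $71,562 = $310,102
Cap at $198,950: $310,102 exceeds the cap → $198,950

$198,950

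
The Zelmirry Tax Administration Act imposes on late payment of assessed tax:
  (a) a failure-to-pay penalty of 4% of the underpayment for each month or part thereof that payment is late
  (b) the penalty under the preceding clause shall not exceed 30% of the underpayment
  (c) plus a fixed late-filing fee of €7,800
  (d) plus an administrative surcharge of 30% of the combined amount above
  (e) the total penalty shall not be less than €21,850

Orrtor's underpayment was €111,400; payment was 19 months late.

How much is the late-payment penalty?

Penalty: €53,586

Accrued rate: 4% × 19 = 76%, capped at 30% → 30%
Failure-to-pay penalty: 30% of €111,400 = €33,420
Penalty before surcharge: €33,420 + €7,800 = €41,220
Administrative surcharge: 30% of €41,220 = €12,366
Total penalty: €41,220 + €12,366 = €53,586
Minimum €21,850: €53,586 meets the minimum, no increase.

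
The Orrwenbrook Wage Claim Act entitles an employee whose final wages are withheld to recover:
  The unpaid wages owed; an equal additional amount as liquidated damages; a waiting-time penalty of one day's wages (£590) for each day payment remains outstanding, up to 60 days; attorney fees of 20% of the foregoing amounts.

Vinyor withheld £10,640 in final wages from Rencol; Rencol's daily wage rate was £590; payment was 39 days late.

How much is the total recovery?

£53,148

Liquidated damages (equal amount): £10,640
Penalty days: min(39, 60) = 39
Waiting-time penalty: 39 × £590 = £23,010
Subtotal: £10,640 + £10,640 + £23,010 = £44,290
Attorney fees: 20% of £44,290 = £8,858
Total award: £44,290 + £8,858 = £53,148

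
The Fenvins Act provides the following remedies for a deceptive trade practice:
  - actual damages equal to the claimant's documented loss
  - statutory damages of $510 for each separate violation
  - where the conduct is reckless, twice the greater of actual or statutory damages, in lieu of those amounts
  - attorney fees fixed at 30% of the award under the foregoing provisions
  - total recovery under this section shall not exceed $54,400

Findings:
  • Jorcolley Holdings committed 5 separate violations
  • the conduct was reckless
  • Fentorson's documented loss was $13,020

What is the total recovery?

Statutory damages: 5 × $510 = $2,550
Greater of actual damages ($13,020) or statutory damages ($2,550): $13,020
Doubled: 2 × $13,020 = $26,040
Attorney fees: 30% of $26,040 = $7,812
Total before cap: $26,040 + $7,812 = $33,852
Cap at $54,400: $33,852 is within the cap, no reduction.

Total recovery: $33,852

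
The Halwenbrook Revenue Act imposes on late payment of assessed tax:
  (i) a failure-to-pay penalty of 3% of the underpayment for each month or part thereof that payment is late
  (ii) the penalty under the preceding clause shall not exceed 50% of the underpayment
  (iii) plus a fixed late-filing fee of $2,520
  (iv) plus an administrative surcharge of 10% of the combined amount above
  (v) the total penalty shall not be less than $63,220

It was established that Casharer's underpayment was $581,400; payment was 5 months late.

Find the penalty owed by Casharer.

$98,703

Accrued rate: 3% × 5 = 15%, capped at 50% → 15%
Failure-to-pay penalty: 15% of $581,400 = $87,210
Penalty before surcharge: $87,210 + $2,520 = $89,730
Administrative surcharge: 10% of $89,730 = $8,973
Total penalty: $89,730 + $8,973 = $98,703
Minimum $63,220: $98,703 meets the minimum, no increase.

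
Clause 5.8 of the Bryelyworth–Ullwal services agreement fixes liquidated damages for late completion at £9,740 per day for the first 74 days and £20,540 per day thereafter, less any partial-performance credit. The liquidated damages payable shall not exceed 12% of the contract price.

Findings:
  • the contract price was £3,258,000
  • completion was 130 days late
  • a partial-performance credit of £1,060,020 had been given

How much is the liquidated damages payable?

First 74 days: 74 × £9,740 = £720,760
Remaining days: (130 − 74) × £20,540 = £1,150,240
Accrued per-day damages: £720,760 + £1,150,240 = £1,871,000
Less partial-performance credit: £1,871,000 − £1,060,020 = £810,980
Cap: 12% of £3,258,000 = £390,960
Cap at £390,960: £810,980 exceeds the cap → £390,960

£390,960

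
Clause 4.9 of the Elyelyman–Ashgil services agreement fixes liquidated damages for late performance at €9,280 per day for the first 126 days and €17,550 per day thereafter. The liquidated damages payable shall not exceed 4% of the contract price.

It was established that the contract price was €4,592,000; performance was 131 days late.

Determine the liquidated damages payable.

€183,680

First 126 days: 126 × €9,280 = €1,169,280
Remaining days: (131 − 126) × €17,550 = €87,750
Accrued per-day damages: €1,169,280 + €87,750 = €1,257,030
Cap: 4% of €4,592,000 = €183,680
Cap at €183,680: €1,257,030 exceeds the cap → €183,680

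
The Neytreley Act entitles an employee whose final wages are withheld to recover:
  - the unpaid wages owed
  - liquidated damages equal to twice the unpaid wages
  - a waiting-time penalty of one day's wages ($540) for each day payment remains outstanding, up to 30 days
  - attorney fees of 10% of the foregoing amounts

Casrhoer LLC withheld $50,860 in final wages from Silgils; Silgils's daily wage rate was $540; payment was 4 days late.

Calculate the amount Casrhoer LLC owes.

Doubled: 2 × $50,860 = $101,720
Penalty days: min(4, 30) = 4
Waiting-time penalty: 4 × $540 = $2,160
Subtotal: $50,860 + $101,720 + $2,160 = $154,740
Attorney fees: 10% of $154,740 = $15,474
Total award: $154,740 + $15,474 = $170,214

$170,214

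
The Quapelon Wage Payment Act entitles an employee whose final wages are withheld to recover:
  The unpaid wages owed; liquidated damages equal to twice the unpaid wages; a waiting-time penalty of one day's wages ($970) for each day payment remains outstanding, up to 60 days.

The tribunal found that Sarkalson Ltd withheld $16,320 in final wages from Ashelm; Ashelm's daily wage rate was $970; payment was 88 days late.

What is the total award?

$107,160

Doubled: 2 × $16,320 = $32,640
Penalty days: min(88, 60) = 60
Waiting-time penalty: 60 × $970 = $58,200
Total award: $16,320 + $32,640 + $58,200 = $107,160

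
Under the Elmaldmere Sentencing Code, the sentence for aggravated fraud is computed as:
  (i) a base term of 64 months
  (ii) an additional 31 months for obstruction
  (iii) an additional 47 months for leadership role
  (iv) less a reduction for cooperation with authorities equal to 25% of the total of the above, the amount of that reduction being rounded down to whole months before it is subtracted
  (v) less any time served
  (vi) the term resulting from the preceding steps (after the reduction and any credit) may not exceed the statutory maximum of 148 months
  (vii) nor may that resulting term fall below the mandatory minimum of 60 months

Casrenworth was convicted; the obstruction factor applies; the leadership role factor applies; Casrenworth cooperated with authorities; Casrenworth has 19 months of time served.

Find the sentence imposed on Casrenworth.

Obstruction enhancement: +31 months
Leadership role enhancement: +47 months
Adjusted term: 64 months + 31 months + 47 months = 142 months
Cooperation with authorities reduction: 25% of 142 months = 35 months (rounded down)
After reduction: 142 − 35 = 107 months
Less time served: 107 months − 19 months = 88 months
Cap at 148 months: 88 months is within the cap, no reduction.
Minimum 60 months: 88 months meets the minimum, no increase.

88 months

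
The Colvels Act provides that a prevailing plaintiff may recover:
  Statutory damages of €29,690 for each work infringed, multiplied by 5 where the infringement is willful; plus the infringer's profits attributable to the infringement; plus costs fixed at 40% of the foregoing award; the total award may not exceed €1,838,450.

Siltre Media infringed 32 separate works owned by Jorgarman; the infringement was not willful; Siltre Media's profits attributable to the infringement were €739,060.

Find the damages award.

€1,838,450

Statutory damages: 32 × €29,690 = €950,080
Infringement not willful: no ×5 enhancement.
Combined award: €950,080 + €739,060 = €1,689,140
Costs: 40% of €1,689,140 = €675,656
Award plus costs: €1,689,140 + €675,656 = €2,364,796
Cap at €1,838,450: €2,364,796 exceeds the cap → €1,838,450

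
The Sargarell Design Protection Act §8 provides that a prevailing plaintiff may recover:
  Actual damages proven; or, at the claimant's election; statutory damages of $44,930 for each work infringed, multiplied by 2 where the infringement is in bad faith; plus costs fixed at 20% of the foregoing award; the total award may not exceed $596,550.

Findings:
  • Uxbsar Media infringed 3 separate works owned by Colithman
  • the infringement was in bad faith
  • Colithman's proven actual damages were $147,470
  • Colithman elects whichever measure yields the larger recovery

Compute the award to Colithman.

$323,496

Statutory damages: 3 × $44,930 = $134,790
Doubled: 2 × $134,790 = $269,580
Greater of actual damages ($147,470) or enhanced statutory damages ($269,580): $269,580
Costs: 20% of $269,580 = $53,916
Award plus costs: $269,580 + $53,916 = $323,496
Cap at $596,550: $323,496 is within the cap, no reduction.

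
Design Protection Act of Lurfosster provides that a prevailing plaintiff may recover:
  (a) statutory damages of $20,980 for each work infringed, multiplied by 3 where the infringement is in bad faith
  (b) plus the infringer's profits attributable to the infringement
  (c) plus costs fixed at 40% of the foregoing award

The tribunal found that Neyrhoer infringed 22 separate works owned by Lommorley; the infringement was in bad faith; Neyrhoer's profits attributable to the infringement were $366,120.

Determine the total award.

$2,451,120

Statutory damages: 22 × $20,980 = $461,560
Trebled: 3 × $461,560 = $1,384,680
Combined award: $1,384,680 + $366,120 = $1,750,800
Costs: 40% of $1,750,800 = $700,320
Award plus costs: $1,750,800 + $700,320 = $2,451,120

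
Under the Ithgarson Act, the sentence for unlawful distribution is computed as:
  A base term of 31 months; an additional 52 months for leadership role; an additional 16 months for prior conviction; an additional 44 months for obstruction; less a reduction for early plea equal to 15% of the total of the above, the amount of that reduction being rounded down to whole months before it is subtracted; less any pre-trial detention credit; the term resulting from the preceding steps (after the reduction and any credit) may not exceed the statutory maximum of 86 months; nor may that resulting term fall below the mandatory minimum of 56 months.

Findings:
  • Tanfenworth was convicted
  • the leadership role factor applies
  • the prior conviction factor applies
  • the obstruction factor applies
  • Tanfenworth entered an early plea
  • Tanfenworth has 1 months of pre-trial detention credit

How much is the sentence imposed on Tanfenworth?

Leadership role enhancement: +52 months
Prior conviction enhancement: +16 months
Obstruction enhancement: +44 months
Adjusted term: 31 months + 52 months + 16 months + 44 months = 143 months
Early plea reduction: 15% of 143 months = 21 months (rounded down)
After reduction: 143 − 21 = 122 months
Less pre-trial detention credit: 122 months − 1 months = 121 months
Cap at 86 months: 121 months exceeds the cap → 86 months
Minimum 56 months: 86 months meets the minimum, no increase.

Sentence: 86 months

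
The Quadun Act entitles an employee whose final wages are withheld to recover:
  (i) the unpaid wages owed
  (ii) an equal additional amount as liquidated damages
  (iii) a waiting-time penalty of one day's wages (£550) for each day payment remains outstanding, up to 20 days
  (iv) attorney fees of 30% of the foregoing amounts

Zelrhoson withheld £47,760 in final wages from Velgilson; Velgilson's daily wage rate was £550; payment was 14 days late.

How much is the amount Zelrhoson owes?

Liquidated damages (equal amount): £47,760
Penalty days: min(14, 20) = 14
Waiting-time penalty: 14 × £550 = £7,700
Subtotal: £47,760 + £47,760 + £7,700 = £103,220
Attorney fees: 30% of £103,220 = £30,966
Total award: £103,220 + £30,966 = £134,186

£134,186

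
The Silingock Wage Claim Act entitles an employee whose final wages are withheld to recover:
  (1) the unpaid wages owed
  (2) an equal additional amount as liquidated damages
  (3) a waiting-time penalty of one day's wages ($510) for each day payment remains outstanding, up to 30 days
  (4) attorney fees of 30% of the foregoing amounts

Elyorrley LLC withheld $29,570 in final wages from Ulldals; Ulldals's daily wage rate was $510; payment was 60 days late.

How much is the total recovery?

Liquidated damages (equal amount): $29,570
Penalty days: min(60, 30) = 30
Waiting-time penalty: 30 × $510 = $15,300
Subtotal: $29,570 + $29,570 + $15,300 = $74,440
Attorney fees: 30% of $74,440 = $22,332
Total award: $74,440 + $22,332 = $96,772

$96,772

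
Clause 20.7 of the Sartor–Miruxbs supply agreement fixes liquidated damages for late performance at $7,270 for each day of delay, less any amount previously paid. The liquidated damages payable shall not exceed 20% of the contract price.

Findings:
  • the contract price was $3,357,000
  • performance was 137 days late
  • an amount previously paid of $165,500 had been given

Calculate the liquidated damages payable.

Per-day damages: 137 × $7,270 = $995,990
Less amount previously paid: $995,990 − $165,500 = $830,490
Cap: 20% of $3,357,000 = $671,400
Cap at $671,400: $830,490 exceeds the cap → $671,400

$671,400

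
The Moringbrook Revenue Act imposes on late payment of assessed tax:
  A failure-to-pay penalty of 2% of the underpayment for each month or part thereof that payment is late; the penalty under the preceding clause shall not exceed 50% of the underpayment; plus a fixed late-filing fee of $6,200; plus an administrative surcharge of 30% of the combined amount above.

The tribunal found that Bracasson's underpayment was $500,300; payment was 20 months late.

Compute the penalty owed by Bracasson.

Accrued rate: 2% × 20 = 40%, capped at 50% → 40%
Failure-to-pay penalty: 40% of $500,300 = $200,120
Penalty before surcharge: $200,120 + $6,200 = $206,320
Administrative surcharge: 30% of $206,320 = $61,896
Total penalty: $206,320 + $61,896 = $268,216

Penalty: $268,216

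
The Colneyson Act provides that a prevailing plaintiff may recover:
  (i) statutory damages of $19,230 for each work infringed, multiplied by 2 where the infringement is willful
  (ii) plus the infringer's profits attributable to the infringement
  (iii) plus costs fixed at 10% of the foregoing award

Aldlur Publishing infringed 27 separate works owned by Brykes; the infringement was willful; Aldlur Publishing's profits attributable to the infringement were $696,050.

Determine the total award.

Statutory damages: 27 × $19,230 = $519,210
Doubled: 2 × $519,210 = $1,038,420
Combined award: $1,038,420 + $696,050 = $1,734,470
Costs: 10% of $1,734,470 = $173,447
Award plus costs: $1,734,470 + $173,447 = $1,907,917

Award: $1,907,917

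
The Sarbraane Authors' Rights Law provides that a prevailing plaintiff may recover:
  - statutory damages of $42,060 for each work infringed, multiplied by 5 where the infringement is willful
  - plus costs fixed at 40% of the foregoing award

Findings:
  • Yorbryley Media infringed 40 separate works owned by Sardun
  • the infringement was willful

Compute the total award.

Statutory damages: 40 × $42,060 = $1,682,400
Multiplied by 5: 5 × $1,682,400 = $8,412,000
Costs: 40% of $8,412,000 = $3,364,800
Award plus costs: $8,412,000 + $3,364,800 = $11,776,800

Award: $11,776,800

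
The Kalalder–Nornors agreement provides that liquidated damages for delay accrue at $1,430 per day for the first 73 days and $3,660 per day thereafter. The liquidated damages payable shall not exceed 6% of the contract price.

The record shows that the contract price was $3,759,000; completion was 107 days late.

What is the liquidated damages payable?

First 73 days: 73 × $1,430 = $104,390
Remaining days: (107 − 73) × $3,660 = $124,440
Accrued per-day damages: $104,390 + $124,440 = $228,830
Cap: 6% of $3,759,000 = $225,540
Cap at $225,540: $228,830 exceeds the cap → $225,540

$225,540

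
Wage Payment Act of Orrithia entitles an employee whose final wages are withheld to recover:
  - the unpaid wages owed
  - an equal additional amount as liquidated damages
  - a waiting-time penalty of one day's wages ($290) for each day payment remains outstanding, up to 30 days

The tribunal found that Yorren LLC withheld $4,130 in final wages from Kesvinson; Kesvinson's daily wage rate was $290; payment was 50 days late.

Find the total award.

Liquidated damages (equal amount): $4,130
Penalty days: min(50, 30) = 30
Waiting-time penalty: 30 × $290 = $8,700
Total award: $4,130 + $4,130 + $8,700 = $16,960

$16,960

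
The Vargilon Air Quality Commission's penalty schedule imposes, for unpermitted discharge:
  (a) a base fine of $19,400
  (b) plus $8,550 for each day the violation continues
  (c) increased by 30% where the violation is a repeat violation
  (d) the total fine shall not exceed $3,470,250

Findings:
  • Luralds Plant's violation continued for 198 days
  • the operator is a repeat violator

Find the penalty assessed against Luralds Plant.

$2,225,990

Per-day component: 198 × $8,550 = $1,692,900
Base plus per-day: $19,400 + $1,692,900 = $1,712,300
Enhancement: 30% of $1,712,300 = $513,690
Enhanced fine: $1,712,300 + $513,690 = $2,225,990
Cap at $3,470,250: $2,225,990 is within the cap, no reduction.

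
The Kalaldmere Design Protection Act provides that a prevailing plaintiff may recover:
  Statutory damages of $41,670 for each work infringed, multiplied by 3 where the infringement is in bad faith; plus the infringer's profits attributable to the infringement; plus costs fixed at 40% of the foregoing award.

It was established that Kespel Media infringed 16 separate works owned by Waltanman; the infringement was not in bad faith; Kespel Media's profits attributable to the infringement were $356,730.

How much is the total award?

$1,432,830

Statutory damages: 16 × $41,670 = $666,720
Infringement not in bad faith: no ×3 enhancement.
Combined award: $666,720 + $356,730 = $1,023,450
Costs: 40% of $1,023,450 = $409,380
Award plus costs: $1,023,450 + $409,380 = $1,432,830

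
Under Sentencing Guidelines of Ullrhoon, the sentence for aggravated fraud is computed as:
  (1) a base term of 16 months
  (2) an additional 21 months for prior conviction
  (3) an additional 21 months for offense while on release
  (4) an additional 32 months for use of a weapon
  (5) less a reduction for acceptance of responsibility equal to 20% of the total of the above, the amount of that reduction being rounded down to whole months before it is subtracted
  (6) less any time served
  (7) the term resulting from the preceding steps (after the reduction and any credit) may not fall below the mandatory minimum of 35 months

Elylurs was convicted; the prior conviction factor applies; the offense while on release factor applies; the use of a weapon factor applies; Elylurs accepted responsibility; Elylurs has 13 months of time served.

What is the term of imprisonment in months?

Prior conviction enhancement: +21 months
Offense while on release enhancement: +21 months
Use of a weapon enhancement: +32 months
Adjusted term: 16 months + 21 months + 21 months + 32 months = 90 months
Acceptance of responsibility reduction: 20% of 90 months = 18 months (rounded down)
After reduction: 90 − 18 = 72 months
Less time served: 72 months − 13 months = 59 months
Minimum 35 months: 59 months meets the minimum, no increase.

59 months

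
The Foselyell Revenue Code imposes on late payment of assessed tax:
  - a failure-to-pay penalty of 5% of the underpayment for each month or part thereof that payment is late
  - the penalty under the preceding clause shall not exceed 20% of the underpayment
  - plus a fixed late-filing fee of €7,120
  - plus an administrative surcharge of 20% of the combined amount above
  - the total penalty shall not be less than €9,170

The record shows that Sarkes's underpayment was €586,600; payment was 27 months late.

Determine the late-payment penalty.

Accrued rate: 5% × 27 = 135%, capped at 20% → 20%
Failure-to-pay penalty: 20% of €586,600 = €117,320
Penalty before surcharge: €117,320 + €7,120 = €124,440
Administrative surcharge: 20% of €124,440 = €24,888
Total penalty: €124,440 + €24,888 = €149,328
Minimum €9,170: €149,328 meets the minimum, no increase.

€149,328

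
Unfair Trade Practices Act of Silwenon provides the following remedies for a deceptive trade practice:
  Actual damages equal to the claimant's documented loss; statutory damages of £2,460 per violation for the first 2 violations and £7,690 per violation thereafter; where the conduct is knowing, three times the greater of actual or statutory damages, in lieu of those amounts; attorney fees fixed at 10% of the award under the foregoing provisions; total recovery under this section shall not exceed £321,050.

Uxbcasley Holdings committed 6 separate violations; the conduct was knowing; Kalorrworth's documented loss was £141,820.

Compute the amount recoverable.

First 2 violations: 2 × £2,460 = £4,920
Remaining violations: (6 − 2) × £7,690 = £30,760
Statutory damages: £4,920 + £30,760 = £35,680
Greater of actual damages (£141,820) or statutory damages (£35,680): £141,820
Trebled: 3 × £141,820 = £425,460
Attorney fees: 10% of £425,460 = £42,546
Total before cap: £425,460 + £42,546 = £468,006
Cap at £321,050: £468,006 exceeds the cap → £321,050

Total recovery: £321,050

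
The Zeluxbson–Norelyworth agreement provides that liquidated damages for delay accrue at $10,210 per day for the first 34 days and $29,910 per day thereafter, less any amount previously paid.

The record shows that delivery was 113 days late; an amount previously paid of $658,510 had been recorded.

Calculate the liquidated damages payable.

$2,051,520

First 34 days: 34 × $10,210 = $347,140
Remaining days: (113 − 34) × $29,910 = $2,362,890
Accrued per-day damages: $347,140 + $2,362,890 = $2,710,030
Less amount previously paid: $2,710,030 − $658,510 = $2,051,520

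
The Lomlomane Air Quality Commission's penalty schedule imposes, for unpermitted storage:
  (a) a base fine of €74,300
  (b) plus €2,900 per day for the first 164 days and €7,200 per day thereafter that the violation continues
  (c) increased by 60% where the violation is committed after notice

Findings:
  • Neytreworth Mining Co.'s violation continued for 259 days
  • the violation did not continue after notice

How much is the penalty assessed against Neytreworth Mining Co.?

€1,233,900

First 164 days: 164 × €2,900 = €475,600
Remaining days: (259 − 164) × €7,200 = €684,000
Per-day component: €475,600 + €684,000 = €1,159,600
Base plus per-day: €74,300 + €1,159,600 = €1,233,900
The violation did not continue after notice: no 60% increase.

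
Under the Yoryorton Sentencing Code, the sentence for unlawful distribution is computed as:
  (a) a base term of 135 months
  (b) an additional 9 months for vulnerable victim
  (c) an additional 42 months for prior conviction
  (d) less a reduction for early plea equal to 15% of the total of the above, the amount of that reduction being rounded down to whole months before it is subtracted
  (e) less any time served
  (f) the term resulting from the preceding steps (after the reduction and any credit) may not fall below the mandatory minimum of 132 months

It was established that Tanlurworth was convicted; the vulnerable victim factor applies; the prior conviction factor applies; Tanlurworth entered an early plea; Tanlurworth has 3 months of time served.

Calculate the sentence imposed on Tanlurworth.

Vulnerable victim enhancement: +9 months
Prior conviction enhancement: +42 months
Adjusted term: 135 months + 9 months + 42 months = 186 months
Early plea reduction: 15% of 186 months = 27 months (rounded down)
After reduction: 186 − 27 = 159 months
Less time served: 159 months − 3 months = 156 months
Minimum 132 months: 156 months meets the minimum, no increase.

156 months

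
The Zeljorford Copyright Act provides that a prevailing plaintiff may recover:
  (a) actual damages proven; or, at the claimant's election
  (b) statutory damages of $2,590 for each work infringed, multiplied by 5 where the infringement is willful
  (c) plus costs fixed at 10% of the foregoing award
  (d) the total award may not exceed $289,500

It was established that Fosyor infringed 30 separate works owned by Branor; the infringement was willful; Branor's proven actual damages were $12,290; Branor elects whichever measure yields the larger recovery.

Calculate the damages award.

Statutory damages: 30 × $2,590 = $77,700
Multiplied by 5: 5 × $77,700 = $388,500
Greater of actual damages ($12,290) or enhanced statutory damages ($388,500): $388,500
Costs: 10% of $388,500 = $38,850
Award plus costs: $388,500 + $38,850 = $427,350
Cap at $289,500: $427,350 exceeds the cap → $289,500

$289,500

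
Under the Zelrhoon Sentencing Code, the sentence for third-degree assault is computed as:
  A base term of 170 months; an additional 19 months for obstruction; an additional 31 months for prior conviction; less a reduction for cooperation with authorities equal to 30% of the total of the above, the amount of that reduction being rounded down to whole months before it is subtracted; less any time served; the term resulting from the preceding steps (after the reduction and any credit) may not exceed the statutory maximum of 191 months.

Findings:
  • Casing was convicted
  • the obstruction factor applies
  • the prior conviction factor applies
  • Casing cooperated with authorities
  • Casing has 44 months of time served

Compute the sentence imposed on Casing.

Sentence: 110 months

Obstruction enhancement: +19 months
Prior conviction enhancement: +31 months
Adjusted term: 170 months + 19 months + 31 months = 220 months
Cooperation with authorities reduction: 30% of 220 months = 66 months (rounded down)
After reduction: 220 − 66 = 154 months
Less time served: 154 months − 44 months = 110 months
Cap at 191 months: 110 months is within the cap, no reduction.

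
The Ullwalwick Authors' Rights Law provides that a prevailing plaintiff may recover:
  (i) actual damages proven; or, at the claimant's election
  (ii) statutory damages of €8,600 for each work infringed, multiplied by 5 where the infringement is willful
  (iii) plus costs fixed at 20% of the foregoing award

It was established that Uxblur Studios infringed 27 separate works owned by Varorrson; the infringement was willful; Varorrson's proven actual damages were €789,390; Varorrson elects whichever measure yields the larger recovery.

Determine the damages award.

€1,393,200

Statutory damages: 27 × €8,600 = €232,200
Multiplied by 5: 5 × €232,200 = €1,161,000
Greater of actual damages (€789,390) or enhanced statutory damages (€1,161,000): €1,161,000
Costs: 20% of €1,161,000 = €232,200
Award plus costs: €1,161,000 + €232,200 = €1,393,200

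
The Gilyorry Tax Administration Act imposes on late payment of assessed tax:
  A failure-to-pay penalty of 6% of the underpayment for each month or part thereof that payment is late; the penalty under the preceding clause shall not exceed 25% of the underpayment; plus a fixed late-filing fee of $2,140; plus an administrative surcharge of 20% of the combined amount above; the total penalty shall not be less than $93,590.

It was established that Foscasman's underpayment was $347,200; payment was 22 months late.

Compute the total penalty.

Accrued rate: 6% × 22 = 132%, capped at 25% → 25%
Failure-to-pay penalty: 25% of $347,200 = $86,800
Penalty before surcharge: $86,800 + $2,140 = $88,940
Administrative surcharge: 20% of $88,940 = $17,788
Total penalty: $88,940 + $17,788 = $106,728
Minimum $93,590: $106,728 meets the minimum, no increase.

$106,728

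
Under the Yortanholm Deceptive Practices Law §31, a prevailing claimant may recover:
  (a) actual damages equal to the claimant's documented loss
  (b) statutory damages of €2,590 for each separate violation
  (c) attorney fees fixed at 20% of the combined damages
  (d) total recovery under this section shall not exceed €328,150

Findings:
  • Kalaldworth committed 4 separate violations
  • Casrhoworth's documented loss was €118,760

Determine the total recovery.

Statutory damages: 4 × €2,590 = €10,360
Combined damages: €118,760 + €10,360 = €129,120
Attorney fees: 20% of €129,120 = €25,824
Total before cap: €129,120 + €25,824 = €154,944
Cap at €328,150: €154,944 is within the cap, no reduction.

€154,944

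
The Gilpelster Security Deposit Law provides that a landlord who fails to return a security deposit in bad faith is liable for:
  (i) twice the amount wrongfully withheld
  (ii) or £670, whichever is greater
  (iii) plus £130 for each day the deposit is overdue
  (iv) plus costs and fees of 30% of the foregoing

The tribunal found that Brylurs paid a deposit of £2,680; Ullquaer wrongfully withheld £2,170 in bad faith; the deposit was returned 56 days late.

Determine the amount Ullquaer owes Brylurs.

Doubled: 2 × £2,170 = £4,340
Minimum £670: £4,340 meets the minimum, no increase.
Late-return penalty: 56 × £130 = £7,280
Damages plus late penalty: £4,340 + £7,280 = £11,620
Costs and fees: 30% of £11,620 = £3,486
Total recovery: £11,620 + £3,486 = £15,106

£15,106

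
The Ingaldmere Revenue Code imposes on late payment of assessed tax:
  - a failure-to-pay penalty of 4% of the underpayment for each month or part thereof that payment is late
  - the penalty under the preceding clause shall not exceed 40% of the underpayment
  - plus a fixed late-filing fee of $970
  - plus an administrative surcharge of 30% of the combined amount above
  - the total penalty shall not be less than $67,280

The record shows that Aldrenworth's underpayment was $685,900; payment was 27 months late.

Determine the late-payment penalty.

$357,929

Accrued rate: 4% × 27 = 108%, capped at 40% → 40%
Failure-to-pay penalty: 40% of $685,900 = $274,360
Penalty before surcharge: $274,360 + $970 = $275,330
Administrative surcharge: 30% of $275,330 = $82,599
Total penalty: $275,330 + $82,599 = $357,929
Minimum $67,280: $357,929 meets the minimum, no increase.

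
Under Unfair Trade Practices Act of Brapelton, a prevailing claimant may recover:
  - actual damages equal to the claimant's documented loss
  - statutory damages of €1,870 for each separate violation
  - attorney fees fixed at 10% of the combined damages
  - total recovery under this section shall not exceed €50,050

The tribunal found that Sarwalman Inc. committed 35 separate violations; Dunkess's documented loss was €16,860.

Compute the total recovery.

Statutory damages: 35 × €1,870 = €65,450
Combined damages: €16,860 + €65,450 = €82,310
Attorney fees: 10% of €82,310 = €8,231
Total before cap: €82,310 + €8,231 = €90,541
Cap at €50,050: €90,541 exceeds the cap → €50,050

€50,050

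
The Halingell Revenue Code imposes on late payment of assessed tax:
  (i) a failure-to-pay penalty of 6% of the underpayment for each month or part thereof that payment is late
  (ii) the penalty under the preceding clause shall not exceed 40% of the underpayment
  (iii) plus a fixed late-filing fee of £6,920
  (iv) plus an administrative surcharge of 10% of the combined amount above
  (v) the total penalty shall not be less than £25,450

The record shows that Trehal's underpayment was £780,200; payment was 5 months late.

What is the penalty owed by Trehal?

Penalty: £265,078

Accrued rate: 6% × 5 = 30%, capped at 40% → 30%
Failure-to-pay penalty: 30% of £780,200 = £234,060
Penalty before surcharge: £234,060 + £6,920 = £240,980
Administrative surcharge: 10% of £240,980 = £24,098
Total penalty: £240,980 + £24,098 = £265,078
Minimum £25,450: £265,078 meets the minimum, no increase.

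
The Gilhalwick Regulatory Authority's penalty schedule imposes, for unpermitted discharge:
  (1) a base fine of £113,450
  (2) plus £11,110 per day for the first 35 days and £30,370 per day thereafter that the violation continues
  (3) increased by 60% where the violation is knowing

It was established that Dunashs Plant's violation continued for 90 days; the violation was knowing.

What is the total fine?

First 35 days: 35 × £11,110 = £388,850
Remaining days: (90 − 35) × £30,370 = £1,670,350
Per-day component: £388,850 + £1,670,350 = £2,059,200
Base plus per-day: £113,450 + £2,059,200 = £2,172,650
Enhancement: 60% of £2,172,650 = £1,303,590
Enhanced fine: £2,172,650 + £1,303,590 = £3,476,240

£3,476,240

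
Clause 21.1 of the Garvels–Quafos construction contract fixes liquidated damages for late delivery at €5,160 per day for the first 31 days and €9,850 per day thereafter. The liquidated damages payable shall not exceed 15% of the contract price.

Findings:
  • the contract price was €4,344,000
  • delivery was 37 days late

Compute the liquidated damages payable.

€219,060

First 31 days: 31 × €5,160 = €159,960
Remaining days: (37 − 31) × €9,850 = €59,100
Accrued per-day damages: €159,960 + €59,100 = €219,060
Cap: 15% of €4,344,000 = €651,600
Cap at €651,600: €219,060 is within the cap, no reduction.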